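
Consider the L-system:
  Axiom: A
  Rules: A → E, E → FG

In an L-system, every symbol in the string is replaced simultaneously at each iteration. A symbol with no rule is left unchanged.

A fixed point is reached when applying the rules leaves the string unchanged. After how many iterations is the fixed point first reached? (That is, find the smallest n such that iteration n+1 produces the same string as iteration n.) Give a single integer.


Answer: 2

Derivation:
Step 0: A
Step 1: E
Step 2: FG
Step 3: FG  (unchanged — fixed point at step 2)


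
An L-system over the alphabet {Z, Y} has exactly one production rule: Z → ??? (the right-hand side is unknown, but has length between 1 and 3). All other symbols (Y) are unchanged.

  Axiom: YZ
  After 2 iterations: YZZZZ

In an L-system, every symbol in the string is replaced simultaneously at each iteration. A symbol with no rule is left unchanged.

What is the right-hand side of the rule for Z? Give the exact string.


Trying Z → ZZ:
  Step 0: YZ
  Step 1: YZZ
  Step 2: YZZZZ
Matches the given result.

Answer: ZZ


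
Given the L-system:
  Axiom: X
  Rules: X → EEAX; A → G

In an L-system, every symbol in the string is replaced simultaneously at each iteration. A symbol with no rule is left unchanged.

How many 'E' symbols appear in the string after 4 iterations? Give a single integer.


Step 0: X  (0 'E')
Step 1: EEAX  (2 'E')
Step 2: EEGEEAX  (4 'E')
Step 3: EEGEEGEEAX  (6 'E')
Step 4: EEGEEGEEGEEAX  (8 'E')

Answer: 8


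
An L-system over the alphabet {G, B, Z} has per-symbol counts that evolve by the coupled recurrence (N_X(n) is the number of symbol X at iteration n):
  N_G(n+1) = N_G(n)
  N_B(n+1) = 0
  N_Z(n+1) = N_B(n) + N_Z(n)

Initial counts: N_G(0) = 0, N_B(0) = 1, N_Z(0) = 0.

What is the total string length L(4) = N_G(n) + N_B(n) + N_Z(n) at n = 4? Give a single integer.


Step 0: N_G=0, N_B=1, N_Z=0, L=1
Step 1: N_G=0, N_B=0, N_Z=1, L=1
Step 2: N_G=0, N_B=0, N_Z=1, L=1
Step 3: N_G=0, N_B=0, N_Z=1, L=1
Step 4: N_G=0, N_B=0, N_Z=1, L=1

Answer: 1


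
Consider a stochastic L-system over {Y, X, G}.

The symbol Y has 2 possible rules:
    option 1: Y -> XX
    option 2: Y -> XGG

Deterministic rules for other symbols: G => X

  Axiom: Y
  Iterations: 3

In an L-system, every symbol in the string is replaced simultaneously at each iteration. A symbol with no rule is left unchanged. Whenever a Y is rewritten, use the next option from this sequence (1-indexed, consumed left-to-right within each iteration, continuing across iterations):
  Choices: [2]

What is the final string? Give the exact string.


Answer: XXX

Derivation:
Step 0: Y
Step 1: XGG  (used choices [2])
Step 2: XXX  (used choices [])
Step 3: XXX  (used choices [])


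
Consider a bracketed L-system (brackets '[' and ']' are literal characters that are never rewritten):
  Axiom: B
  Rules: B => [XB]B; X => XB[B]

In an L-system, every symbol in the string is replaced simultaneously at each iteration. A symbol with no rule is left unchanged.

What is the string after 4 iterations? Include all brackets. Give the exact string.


Answer: [XB[B][XB]B[[XB]B][XB[B][XB]B][XB]B[[XB[B][XB]B][XB]B][XB[B][XB]B[[XB]B][XB[B][XB]B][XB]B][XB[B][XB]B][XB]B][XB[B][XB]B[[XB]B][XB[B][XB]B][XB]B][XB[B][XB]B][XB]B

Derivation:
Step 0: B
Step 1: [XB]B
Step 2: [XB[B][XB]B][XB]B
Step 3: [XB[B][XB]B[[XB]B][XB[B][XB]B][XB]B][XB[B][XB]B][XB]B
Step 4: [XB[B][XB]B[[XB]B][XB[B][XB]B][XB]B[[XB[B][XB]B][XB]B][XB[B][XB]B[[XB]B][XB[B][XB]B][XB]B][XB[B][XB]B][XB]B][XB[B][XB]B[[XB]B][XB[B][XB]B][XB]B][XB[B][XB]B][XB]B


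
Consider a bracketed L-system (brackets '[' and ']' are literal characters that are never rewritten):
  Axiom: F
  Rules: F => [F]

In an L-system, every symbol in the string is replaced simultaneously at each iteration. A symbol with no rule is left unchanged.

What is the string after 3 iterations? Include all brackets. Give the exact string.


Answer: [[[F]]]

Derivation:
Step 0: F
Step 1: [F]
Step 2: [[F]]
Step 3: [[[F]]]


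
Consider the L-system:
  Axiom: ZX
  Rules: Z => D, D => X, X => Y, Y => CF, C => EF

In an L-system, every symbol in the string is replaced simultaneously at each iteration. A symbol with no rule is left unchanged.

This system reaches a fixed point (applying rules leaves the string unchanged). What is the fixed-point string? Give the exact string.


Answer: EFFEFF

Derivation:
Step 0: ZX
Step 1: DY
Step 2: XCF
Step 3: YEFF
Step 4: CFEFF
Step 5: EFFEFF
Step 6: EFFEFF  (unchanged — fixed point at step 5)


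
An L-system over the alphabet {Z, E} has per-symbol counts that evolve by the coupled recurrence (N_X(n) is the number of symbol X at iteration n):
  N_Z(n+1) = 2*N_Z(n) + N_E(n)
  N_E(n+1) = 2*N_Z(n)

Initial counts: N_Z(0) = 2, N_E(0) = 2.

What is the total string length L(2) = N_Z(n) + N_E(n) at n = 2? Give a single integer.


Answer: 28

Derivation:
Step 0: N_Z=2, N_E=2, L=4
Step 1: N_Z=6, N_E=4, L=10
Step 2: N_Z=16, N_E=12, L=28


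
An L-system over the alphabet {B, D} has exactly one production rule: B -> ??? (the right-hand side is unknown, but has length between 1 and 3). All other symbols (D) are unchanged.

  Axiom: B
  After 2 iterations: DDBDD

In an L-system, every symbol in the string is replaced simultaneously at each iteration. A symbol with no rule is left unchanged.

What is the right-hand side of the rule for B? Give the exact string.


Answer: DBD

Derivation:
Trying B -> DBD:
  Step 0: B
  Step 1: DBD
  Step 2: DDBDD
Matches the given result.


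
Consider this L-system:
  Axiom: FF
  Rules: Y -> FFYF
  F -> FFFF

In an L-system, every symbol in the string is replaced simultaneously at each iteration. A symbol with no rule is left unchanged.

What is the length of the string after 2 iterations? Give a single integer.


Answer: 32

Derivation:
Step 0: length = 2
Step 1: length = 8
Step 2: length = 32


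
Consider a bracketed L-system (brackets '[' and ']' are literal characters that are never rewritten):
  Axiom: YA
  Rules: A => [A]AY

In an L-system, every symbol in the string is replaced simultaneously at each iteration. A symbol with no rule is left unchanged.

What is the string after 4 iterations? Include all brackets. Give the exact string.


Step 0: YA
Step 1: Y[A]AY
Step 2: Y[[A]AY][A]AYY
Step 3: Y[[[A]AY][A]AYY][[A]AY][A]AYYY
Step 4: Y[[[[A]AY][A]AYY][[A]AY][A]AYYY][[[A]AY][A]AYY][[A]AY][A]AYYYY

Answer: Y[[[[A]AY][A]AYY][[A]AY][A]AYYY][[[A]AY][A]AYY][[A]AY][A]AYYYY


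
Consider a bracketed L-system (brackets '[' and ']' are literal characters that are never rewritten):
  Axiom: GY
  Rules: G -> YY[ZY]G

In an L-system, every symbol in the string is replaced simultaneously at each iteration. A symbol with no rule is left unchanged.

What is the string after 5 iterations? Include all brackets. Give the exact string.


Answer: YY[ZY]YY[ZY]YY[ZY]YY[ZY]YY[ZY]GY

Derivation:
Step 0: GY
Step 1: YY[ZY]GY
Step 2: YY[ZY]YY[ZY]GY
Step 3: YY[ZY]YY[ZY]YY[ZY]GY
Step 4: YY[ZY]YY[ZY]YY[ZY]YY[ZY]GY
Step 5: YY[ZY]YY[ZY]YY[ZY]YY[ZY]YY[ZY]GY


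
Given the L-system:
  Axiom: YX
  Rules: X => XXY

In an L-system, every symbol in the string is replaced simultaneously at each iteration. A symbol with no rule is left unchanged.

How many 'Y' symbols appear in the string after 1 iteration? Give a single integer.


Step 0: YX  (1 'Y')
Step 1: YXXY  (2 'Y')

Answer: 2


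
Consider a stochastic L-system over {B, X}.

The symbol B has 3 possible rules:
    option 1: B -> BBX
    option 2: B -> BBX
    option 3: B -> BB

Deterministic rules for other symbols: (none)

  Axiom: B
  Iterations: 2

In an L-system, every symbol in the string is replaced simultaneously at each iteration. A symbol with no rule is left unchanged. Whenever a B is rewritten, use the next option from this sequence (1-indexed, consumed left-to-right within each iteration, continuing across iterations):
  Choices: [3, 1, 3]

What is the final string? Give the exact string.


Step 0: B
Step 1: BB  (used choices [3])
Step 2: BBXBB  (used choices [1, 3])

Answer: BBXBB


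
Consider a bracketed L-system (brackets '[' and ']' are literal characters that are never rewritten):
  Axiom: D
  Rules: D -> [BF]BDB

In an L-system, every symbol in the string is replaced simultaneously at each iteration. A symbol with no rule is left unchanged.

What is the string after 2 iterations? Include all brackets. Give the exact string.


Step 0: D
Step 1: [BF]BDB
Step 2: [BF]B[BF]BDBB

Answer: [BF]B[BF]BDBB


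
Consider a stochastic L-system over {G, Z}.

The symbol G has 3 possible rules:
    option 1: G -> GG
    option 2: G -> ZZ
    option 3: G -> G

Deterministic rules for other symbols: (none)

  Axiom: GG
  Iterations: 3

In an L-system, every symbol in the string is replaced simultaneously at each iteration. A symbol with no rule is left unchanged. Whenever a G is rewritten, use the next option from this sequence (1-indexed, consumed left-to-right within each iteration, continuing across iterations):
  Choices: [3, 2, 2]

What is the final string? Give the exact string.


Answer: ZZZZ

Derivation:
Step 0: GG
Step 1: GZZ  (used choices [3, 2])
Step 2: ZZZZ  (used choices [2])
Step 3: ZZZZ  (used choices [])


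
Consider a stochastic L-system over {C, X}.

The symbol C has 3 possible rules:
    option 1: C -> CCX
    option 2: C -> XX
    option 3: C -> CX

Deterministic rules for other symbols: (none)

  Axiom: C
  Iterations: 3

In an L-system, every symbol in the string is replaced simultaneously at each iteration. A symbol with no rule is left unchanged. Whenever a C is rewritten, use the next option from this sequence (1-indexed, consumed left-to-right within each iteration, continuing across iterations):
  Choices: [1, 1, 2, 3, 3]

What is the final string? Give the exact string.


Answer: CXCXXXXX

Derivation:
Step 0: C
Step 1: CCX  (used choices [1])
Step 2: CCXXXX  (used choices [1, 2])
Step 3: CXCXXXXX  (used choices [3, 3])


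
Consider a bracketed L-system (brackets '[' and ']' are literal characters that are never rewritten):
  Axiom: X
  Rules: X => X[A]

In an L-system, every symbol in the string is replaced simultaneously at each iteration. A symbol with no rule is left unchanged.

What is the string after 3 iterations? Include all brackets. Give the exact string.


Answer: X[A][A][A]

Derivation:
Step 0: X
Step 1: X[A]
Step 2: X[A][A]
Step 3: X[A][A][A]


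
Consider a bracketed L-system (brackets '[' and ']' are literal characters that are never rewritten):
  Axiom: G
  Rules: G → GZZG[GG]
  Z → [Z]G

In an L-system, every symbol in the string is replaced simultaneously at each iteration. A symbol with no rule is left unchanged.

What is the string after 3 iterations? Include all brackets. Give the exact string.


Answer: GZZG[GG][Z]G[Z]GGZZG[GG][GZZG[GG]GZZG[GG]][[Z]G]GZZG[GG][[Z]G]GZZG[GG]GZZG[GG][Z]G[Z]GGZZG[GG][GZZG[GG]GZZG[GG]][GZZG[GG][Z]G[Z]GGZZG[GG][GZZG[GG]GZZG[GG]]GZZG[GG][Z]G[Z]GGZZG[GG][GZZG[GG]GZZG[GG]]]

Derivation:
Step 0: G
Step 1: GZZG[GG]
Step 2: GZZG[GG][Z]G[Z]GGZZG[GG][GZZG[GG]GZZG[GG]]
Step 3: GZZG[GG][Z]G[Z]GGZZG[GG][GZZG[GG]GZZG[GG]][[Z]G]GZZG[GG][[Z]G]GZZG[GG]GZZG[GG][Z]G[Z]GGZZG[GG][GZZG[GG]GZZG[GG]][GZZG[GG][Z]G[Z]GGZZG[GG][GZZG[GG]GZZG[GG]]GZZG[GG][Z]G[Z]GGZZG[GG][GZZG[GG]GZZG[GG]]]


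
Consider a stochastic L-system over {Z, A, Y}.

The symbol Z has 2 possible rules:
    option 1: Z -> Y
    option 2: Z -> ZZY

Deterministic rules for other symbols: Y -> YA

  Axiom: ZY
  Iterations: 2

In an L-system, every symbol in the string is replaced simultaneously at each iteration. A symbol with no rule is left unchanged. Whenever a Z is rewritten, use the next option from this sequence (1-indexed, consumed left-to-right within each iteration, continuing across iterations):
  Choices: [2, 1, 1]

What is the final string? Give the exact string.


Step 0: ZY
Step 1: ZZYYA  (used choices [2])
Step 2: YYYAYAA  (used choices [1, 1])

Answer: YYYAYAA


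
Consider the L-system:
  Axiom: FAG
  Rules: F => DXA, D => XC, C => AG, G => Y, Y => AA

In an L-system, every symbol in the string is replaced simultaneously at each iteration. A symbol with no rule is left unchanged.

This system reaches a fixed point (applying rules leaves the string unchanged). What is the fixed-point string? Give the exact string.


Answer: XAAAXAAAA

Derivation:
Step 0: FAG
Step 1: DXAAY
Step 2: XCXAAAA
Step 3: XAGXAAAA
Step 4: XAYXAAAA
Step 5: XAAAXAAAA
Step 6: XAAAXAAAA  (unchanged — fixed point at step 5)


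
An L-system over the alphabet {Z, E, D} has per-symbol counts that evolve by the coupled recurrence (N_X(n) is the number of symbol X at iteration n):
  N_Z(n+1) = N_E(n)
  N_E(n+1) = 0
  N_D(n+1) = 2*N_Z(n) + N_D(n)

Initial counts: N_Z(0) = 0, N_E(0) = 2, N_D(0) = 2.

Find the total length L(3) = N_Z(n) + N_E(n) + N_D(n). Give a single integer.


Step 0: N_Z=0, N_E=2, N_D=2, L=4
Step 1: N_Z=2, N_E=0, N_D=2, L=4
Step 2: N_Z=0, N_E=0, N_D=6, L=6
Step 3: N_Z=0, N_E=0, N_D=6, L=6

Answer: 6


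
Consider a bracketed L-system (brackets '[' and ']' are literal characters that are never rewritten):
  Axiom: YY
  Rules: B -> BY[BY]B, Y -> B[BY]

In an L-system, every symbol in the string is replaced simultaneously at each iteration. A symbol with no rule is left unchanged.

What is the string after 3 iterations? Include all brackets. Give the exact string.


Answer: BY[BY]BB[BY][BY[BY]BB[BY]]BY[BY]B[BY[BY]BB[BY][BY[BY]BB[BY]]BY[BY]BBY[BY]B[BY[BY]BB[BY]]]BY[BY]BB[BY][BY[BY]BB[BY]]BY[BY]B[BY[BY]BB[BY][BY[BY]BB[BY]]BY[BY]BBY[BY]B[BY[BY]BB[BY]]]

Derivation:
Step 0: YY
Step 1: B[BY]B[BY]
Step 2: BY[BY]B[BY[BY]BB[BY]]BY[BY]B[BY[BY]BB[BY]]
Step 3: BY[BY]BB[BY][BY[BY]BB[BY]]BY[BY]B[BY[BY]BB[BY][BY[BY]BB[BY]]BY[BY]BBY[BY]B[BY[BY]BB[BY]]]BY[BY]BB[BY][BY[BY]BB[BY]]BY[BY]B[BY[BY]BB[BY][BY[BY]BB[BY]]BY[BY]BBY[BY]B[BY[BY]BB[BY]]]


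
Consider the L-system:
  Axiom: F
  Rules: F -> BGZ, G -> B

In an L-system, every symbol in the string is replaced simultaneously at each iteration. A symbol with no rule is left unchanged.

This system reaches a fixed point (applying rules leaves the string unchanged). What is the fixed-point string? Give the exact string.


Step 0: F
Step 1: BGZ
Step 2: BBZ
Step 3: BBZ  (unchanged — fixed point at step 2)

Answer: BBZ


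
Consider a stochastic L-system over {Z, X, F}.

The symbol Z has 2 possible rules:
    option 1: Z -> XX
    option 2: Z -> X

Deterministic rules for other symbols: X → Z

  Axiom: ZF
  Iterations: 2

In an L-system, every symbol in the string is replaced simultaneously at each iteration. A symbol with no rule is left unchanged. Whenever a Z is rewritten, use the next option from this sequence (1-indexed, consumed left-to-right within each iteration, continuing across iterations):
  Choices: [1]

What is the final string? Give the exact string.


Answer: ZZF

Derivation:
Step 0: ZF
Step 1: XXF  (used choices [1])
Step 2: ZZF  (used choices [])


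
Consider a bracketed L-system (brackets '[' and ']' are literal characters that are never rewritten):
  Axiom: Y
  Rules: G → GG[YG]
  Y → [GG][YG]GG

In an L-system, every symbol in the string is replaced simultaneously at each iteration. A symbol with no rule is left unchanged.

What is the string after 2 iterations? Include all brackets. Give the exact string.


Step 0: Y
Step 1: [GG][YG]GG
Step 2: [GG[YG]GG[YG]][[GG][YG]GGGG[YG]]GG[YG]GG[YG]

Answer: [GG[YG]GG[YG]][[GG][YG]GGGG[YG]]GG[YG]GG[YG]


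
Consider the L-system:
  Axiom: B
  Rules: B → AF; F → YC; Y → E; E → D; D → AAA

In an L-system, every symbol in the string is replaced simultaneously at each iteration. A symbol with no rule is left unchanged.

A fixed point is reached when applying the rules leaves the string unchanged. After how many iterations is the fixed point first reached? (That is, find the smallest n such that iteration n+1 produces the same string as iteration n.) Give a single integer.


Step 0: B
Step 1: AF
Step 2: AYC
Step 3: AEC
Step 4: ADC
Step 5: AAAAC
Step 6: AAAAC  (unchanged — fixed point at step 5)

Answer: 5


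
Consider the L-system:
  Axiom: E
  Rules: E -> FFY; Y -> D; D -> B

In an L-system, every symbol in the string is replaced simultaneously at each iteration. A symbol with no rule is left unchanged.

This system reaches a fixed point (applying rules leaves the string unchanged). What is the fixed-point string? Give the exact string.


Step 0: E
Step 1: FFY
Step 2: FFD
Step 3: FFB
Step 4: FFB  (unchanged — fixed point at step 3)

Answer: FFB


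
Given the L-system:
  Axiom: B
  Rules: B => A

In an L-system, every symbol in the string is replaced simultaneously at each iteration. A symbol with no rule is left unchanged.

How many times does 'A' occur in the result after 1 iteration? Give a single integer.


Answer: 1

Derivation:
Step 0: B  (0 'A')
Step 1: A  (1 'A')


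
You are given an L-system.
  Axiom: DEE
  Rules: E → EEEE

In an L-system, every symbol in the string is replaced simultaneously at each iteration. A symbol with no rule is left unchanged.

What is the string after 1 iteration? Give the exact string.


Step 0: DEE
Step 1: DEEEEEEEE

Answer: DEEEEEEEE


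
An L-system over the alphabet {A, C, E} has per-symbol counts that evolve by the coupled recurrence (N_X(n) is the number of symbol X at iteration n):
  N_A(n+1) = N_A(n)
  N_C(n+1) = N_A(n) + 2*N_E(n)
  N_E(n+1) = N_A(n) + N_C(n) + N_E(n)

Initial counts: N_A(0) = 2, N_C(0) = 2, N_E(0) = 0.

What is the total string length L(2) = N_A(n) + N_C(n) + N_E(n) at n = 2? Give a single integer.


Step 0: N_A=2, N_C=2, N_E=0, L=4
Step 1: N_A=2, N_C=2, N_E=4, L=8
Step 2: N_A=2, N_C=10, N_E=8, L=20

Answer: 20


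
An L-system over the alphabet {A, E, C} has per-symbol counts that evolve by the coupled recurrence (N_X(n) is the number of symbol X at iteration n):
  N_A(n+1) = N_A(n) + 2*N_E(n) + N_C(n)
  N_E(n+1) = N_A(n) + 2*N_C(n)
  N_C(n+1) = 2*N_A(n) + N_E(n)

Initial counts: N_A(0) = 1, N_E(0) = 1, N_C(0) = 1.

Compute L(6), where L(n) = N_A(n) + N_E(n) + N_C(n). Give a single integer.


Step 0: N_A=1, N_E=1, N_C=1, L=3
Step 1: N_A=4, N_E=3, N_C=3, L=10
Step 2: N_A=13, N_E=10, N_C=11, L=34
Step 3: N_A=44, N_E=35, N_C=36, L=115
Step 4: N_A=150, N_E=116, N_C=123, L=389
Step 5: N_A=505, N_E=396, N_C=416, L=1317
Step 6: N_A=1713, N_E=1337, N_C=1406, L=4456

Answer: 4456


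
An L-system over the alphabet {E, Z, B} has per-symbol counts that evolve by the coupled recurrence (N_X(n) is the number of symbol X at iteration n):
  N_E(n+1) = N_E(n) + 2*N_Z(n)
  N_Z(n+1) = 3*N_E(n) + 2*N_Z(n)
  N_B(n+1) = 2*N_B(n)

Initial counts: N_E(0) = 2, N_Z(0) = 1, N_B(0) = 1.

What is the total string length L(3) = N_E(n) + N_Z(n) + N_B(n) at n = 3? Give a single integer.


Answer: 200

Derivation:
Step 0: N_E=2, N_Z=1, N_B=1, L=4
Step 1: N_E=4, N_Z=8, N_B=2, L=14
Step 2: N_E=20, N_Z=28, N_B=4, L=52
Step 3: N_E=76, N_Z=116, N_B=8, L=200


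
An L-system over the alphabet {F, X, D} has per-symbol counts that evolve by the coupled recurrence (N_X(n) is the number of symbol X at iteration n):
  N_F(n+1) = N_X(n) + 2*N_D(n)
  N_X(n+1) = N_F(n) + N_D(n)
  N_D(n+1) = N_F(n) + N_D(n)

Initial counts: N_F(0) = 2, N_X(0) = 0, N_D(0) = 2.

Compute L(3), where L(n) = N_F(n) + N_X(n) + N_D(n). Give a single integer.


Step 0: N_F=2, N_X=0, N_D=2, L=4
Step 1: N_F=4, N_X=4, N_D=4, L=12
Step 2: N_F=12, N_X=8, N_D=8, L=28
Step 3: N_F=24, N_X=20, N_D=20, L=64

Answer: 64


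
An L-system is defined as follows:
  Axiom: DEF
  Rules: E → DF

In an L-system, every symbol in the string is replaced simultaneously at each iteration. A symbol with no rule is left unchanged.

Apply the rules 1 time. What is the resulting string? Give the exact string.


Answer: DDFF

Derivation:
Step 0: DEF
Step 1: DDFF


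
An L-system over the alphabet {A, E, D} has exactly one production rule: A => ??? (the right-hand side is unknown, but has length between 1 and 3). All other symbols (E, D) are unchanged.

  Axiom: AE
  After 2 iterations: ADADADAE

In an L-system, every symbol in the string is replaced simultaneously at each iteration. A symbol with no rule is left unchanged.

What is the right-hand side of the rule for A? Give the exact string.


Answer: ADA

Derivation:
Trying A => ADA:
  Step 0: AE
  Step 1: ADAE
  Step 2: ADADADAE
Matches the given result.


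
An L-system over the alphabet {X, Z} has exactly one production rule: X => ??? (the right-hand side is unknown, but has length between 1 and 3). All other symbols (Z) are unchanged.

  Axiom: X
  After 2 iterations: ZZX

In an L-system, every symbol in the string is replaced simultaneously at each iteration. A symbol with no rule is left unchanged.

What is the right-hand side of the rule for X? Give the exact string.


Trying X => ZX:
  Step 0: X
  Step 1: ZX
  Step 2: ZZX
Matches the given result.

Answer: ZX


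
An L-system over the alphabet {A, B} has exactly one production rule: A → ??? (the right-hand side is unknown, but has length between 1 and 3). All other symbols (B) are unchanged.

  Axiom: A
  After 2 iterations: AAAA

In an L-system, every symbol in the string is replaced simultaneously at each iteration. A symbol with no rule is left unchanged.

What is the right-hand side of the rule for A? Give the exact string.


Trying A → AA:
  Step 0: A
  Step 1: AA
  Step 2: AAAA
Matches the given result.

Answer: AA


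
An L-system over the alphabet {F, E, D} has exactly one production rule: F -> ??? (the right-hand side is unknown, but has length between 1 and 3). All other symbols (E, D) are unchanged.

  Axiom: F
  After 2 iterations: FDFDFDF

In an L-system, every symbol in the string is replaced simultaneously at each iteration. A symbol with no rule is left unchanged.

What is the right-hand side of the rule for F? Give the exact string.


Answer: FDF

Derivation:
Trying F -> FDF:
  Step 0: F
  Step 1: FDF
  Step 2: FDFDFDF
Matches the given result.


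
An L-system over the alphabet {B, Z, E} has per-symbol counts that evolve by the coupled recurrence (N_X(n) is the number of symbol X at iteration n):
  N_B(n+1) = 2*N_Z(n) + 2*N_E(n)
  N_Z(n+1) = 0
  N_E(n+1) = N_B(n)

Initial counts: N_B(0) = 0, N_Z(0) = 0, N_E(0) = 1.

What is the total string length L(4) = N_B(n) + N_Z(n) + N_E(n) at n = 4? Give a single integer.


Answer: 4

Derivation:
Step 0: N_B=0, N_Z=0, N_E=1, L=1
Step 1: N_B=2, N_Z=0, N_E=0, L=2
Step 2: N_B=0, N_Z=0, N_E=2, L=2
Step 3: N_B=4, N_Z=0, N_E=0, L=4
Step 4: N_B=0, N_Z=0, N_E=4, L=4


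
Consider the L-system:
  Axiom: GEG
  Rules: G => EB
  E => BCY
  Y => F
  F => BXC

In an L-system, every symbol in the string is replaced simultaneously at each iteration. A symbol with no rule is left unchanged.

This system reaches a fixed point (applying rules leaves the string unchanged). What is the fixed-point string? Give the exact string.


Step 0: GEG
Step 1: EBBCYEB
Step 2: BCYBBCFBCYB
Step 3: BCFBBCBXCBCFB
Step 4: BCBXCBBCBXCBCBXCB
Step 5: BCBXCBBCBXCBCBXCB  (unchanged — fixed point at step 4)

Answer: BCBXCBBCBXCBCBXCB


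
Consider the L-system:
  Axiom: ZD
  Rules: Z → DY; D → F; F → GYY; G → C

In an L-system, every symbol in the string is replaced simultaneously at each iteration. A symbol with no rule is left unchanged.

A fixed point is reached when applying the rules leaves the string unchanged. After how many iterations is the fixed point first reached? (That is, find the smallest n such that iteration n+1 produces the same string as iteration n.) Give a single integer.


Answer: 4

Derivation:
Step 0: ZD
Step 1: DYF
Step 2: FYGYY
Step 3: GYYYCYY
Step 4: CYYYCYY
Step 5: CYYYCYY  (unchanged — fixed point at step 4)


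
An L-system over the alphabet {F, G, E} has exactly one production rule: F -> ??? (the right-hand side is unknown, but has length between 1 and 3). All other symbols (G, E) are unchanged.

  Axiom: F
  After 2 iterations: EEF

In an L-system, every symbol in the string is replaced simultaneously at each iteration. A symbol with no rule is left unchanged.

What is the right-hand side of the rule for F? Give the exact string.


Trying F -> EF:
  Step 0: F
  Step 1: EF
  Step 2: EEF
Matches the given result.

Answer: EF


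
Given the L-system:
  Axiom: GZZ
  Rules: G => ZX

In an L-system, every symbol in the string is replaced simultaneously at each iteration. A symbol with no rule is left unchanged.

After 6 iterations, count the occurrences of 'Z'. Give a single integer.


Step 0: GZZ  (2 'Z')
Step 1: ZXZZ  (3 'Z')
Step 2: ZXZZ  (3 'Z')
Step 3: ZXZZ  (3 'Z')
Step 4: ZXZZ  (3 'Z')
Step 5: ZXZZ  (3 'Z')
Step 6: ZXZZ  (3 'Z')

Answer: 3


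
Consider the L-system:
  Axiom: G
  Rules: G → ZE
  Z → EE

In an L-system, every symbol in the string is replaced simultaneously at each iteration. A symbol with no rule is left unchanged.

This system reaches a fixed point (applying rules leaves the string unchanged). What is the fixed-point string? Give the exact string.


Answer: EEE

Derivation:
Step 0: G
Step 1: ZE
Step 2: EEE
Step 3: EEE  (unchanged — fixed point at step 2)


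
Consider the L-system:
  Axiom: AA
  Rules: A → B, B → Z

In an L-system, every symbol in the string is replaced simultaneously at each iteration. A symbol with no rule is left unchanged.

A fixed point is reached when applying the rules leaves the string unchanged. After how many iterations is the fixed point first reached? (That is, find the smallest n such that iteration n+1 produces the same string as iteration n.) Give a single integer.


Step 0: AA
Step 1: BB
Step 2: ZZ
Step 3: ZZ  (unchanged — fixed point at step 2)

Answer: 2


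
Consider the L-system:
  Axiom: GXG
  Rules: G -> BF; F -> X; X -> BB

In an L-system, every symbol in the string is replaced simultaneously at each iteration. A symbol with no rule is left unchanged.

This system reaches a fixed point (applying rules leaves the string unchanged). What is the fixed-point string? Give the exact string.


Answer: BBBBBBBB

Derivation:
Step 0: GXG
Step 1: BFBBBF
Step 2: BXBBBX
Step 3: BBBBBBBB
Step 4: BBBBBBBB  (unchanged — fixed point at step 3)


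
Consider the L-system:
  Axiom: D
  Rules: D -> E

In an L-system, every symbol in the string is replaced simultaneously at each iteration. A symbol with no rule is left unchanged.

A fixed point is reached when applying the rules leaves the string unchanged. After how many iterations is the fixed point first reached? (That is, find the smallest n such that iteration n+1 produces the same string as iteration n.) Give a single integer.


Answer: 1

Derivation:
Step 0: D
Step 1: E
Step 2: E  (unchanged — fixed point at step 1)


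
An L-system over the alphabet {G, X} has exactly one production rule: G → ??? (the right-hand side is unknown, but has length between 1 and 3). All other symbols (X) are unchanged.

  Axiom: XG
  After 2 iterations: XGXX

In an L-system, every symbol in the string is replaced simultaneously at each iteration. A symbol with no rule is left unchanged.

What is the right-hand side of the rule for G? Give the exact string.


Trying G → GX:
  Step 0: XG
  Step 1: XGX
  Step 2: XGXX
Matches the given result.

Answer: GX


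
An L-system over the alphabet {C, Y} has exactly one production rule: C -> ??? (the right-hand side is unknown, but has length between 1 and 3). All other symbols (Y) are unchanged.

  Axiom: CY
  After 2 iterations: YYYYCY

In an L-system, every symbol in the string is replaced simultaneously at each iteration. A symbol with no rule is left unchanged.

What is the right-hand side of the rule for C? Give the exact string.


Answer: YYC

Derivation:
Trying C -> YYC:
  Step 0: CY
  Step 1: YYCY
  Step 2: YYYYCY
Matches the given result.


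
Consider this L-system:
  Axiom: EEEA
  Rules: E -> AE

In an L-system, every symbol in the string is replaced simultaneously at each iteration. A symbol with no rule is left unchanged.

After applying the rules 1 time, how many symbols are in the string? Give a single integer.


Answer: 7

Derivation:
Step 0: length = 4
Step 1: length = 7


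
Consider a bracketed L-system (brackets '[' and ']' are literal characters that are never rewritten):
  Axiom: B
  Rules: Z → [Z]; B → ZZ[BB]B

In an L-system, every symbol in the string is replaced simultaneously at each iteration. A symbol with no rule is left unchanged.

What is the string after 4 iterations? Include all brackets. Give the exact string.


Step 0: B
Step 1: ZZ[BB]B
Step 2: [Z][Z][ZZ[BB]BZZ[BB]B]ZZ[BB]B
Step 3: [[Z]][[Z]][[Z][Z][ZZ[BB]BZZ[BB]B]ZZ[BB]B[Z][Z][ZZ[BB]BZZ[BB]B]ZZ[BB]B][Z][Z][ZZ[BB]BZZ[BB]B]ZZ[BB]B
Step 4: [[[Z]]][[[Z]]][[[Z]][[Z]][[Z][Z][ZZ[BB]BZZ[BB]B]ZZ[BB]B[Z][Z][ZZ[BB]BZZ[BB]B]ZZ[BB]B][Z][Z][ZZ[BB]BZZ[BB]B]ZZ[BB]B[[Z]][[Z]][[Z][Z][ZZ[BB]BZZ[BB]B]ZZ[BB]B[Z][Z][ZZ[BB]BZZ[BB]B]ZZ[BB]B][Z][Z][ZZ[BB]BZZ[BB]B]ZZ[BB]B][[Z]][[Z]][[Z][Z][ZZ[BB]BZZ[BB]B]ZZ[BB]B[Z][Z][ZZ[BB]BZZ[BB]B]ZZ[BB]B][Z][Z][ZZ[BB]BZZ[BB]B]ZZ[BB]B

Answer: [[[Z]]][[[Z]]][[[Z]][[Z]][[Z][Z][ZZ[BB]BZZ[BB]B]ZZ[BB]B[Z][Z][ZZ[BB]BZZ[BB]B]ZZ[BB]B][Z][Z][ZZ[BB]BZZ[BB]B]ZZ[BB]B[[Z]][[Z]][[Z][Z][ZZ[BB]BZZ[BB]B]ZZ[BB]B[Z][Z][ZZ[BB]BZZ[BB]B]ZZ[BB]B][Z][Z][ZZ[BB]BZZ[BB]B]ZZ[BB]B][[Z]][[Z]][[Z][Z][ZZ[BB]BZZ[BB]B]ZZ[BB]B[Z][Z][ZZ[BB]BZZ[BB]B]ZZ[BB]B][Z][Z][ZZ[BB]BZZ[BB]B]ZZ[BB]B


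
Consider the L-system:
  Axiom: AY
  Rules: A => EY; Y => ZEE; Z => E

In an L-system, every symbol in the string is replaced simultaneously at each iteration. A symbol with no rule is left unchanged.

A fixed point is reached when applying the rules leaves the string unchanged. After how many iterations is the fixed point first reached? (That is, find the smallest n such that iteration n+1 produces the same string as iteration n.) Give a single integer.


Answer: 3

Derivation:
Step 0: AY
Step 1: EYZEE
Step 2: EZEEEEE
Step 3: EEEEEEE
Step 4: EEEEEEE  (unchanged — fixed point at step 3)


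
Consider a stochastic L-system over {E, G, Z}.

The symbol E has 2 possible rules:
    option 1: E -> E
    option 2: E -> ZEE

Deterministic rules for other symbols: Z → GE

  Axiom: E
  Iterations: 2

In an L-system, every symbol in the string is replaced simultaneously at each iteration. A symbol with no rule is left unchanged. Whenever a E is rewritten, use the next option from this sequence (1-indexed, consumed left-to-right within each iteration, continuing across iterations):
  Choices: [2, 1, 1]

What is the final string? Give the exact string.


Answer: GEEE

Derivation:
Step 0: E
Step 1: ZEE  (used choices [2])
Step 2: GEEE  (used choices [1, 1])


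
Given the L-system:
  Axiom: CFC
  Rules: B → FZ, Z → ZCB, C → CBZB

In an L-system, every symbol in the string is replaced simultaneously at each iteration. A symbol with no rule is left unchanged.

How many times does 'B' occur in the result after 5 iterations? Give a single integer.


Answer: 106

Derivation:
Step 0: CFC  (0 'B')
Step 1: CBZBFCBZB  (4 'B')
Step 2: CBZBFZZCBFZFCBZBFZZCBFZ  (6 'B')
Step 3: CBZBFZZCBFZFZCBZCBCBZBFZFZCBFCBZBFZZCBFZFZCBZCBCBZBFZFZCB  (16 'B')
Step 4: CBZBFZZCBFZFZCBZCBCBZBFZFZCBFZCBCBZBFZZCBCBZBFZCBZBFZZCBFZFZCBFZCBCBZBFZFCBZBFZZCBFZFZCBZCBCBZBFZFZCBFZCBCBZBFZZCBCBZBFZCBZBFZZCBFZFZCBFZCBCBZBFZ  (42 'B')
Step 5: CBZBFZZCBFZFZCBZCBCBZBFZFZCBFZCBCBZBFZZCBCBZBFZCBZBFZZCBFZFZCBFZCBCBZBFZFZCBCBZBFZCBZBFZZCBFZFZCBZCBCBZBFZCBZBFZZCBFZFZCBCBZBFZZCBFZFZCBZCBCBZBFZFZCBFZCBCBZBFZFZCBCBZBFZCBZBFZZCBFZFZCBFCBZBFZZCBFZFZCBZCBCBZBFZFZCBFZCBCBZBFZZCBCBZBFZCBZBFZZCBFZFZCBFZCBCBZBFZFZCBCBZBFZCBZBFZZCBFZFZCBZCBCBZBFZCBZBFZZCBFZFZCBCBZBFZZCBFZFZCBZCBCBZBFZFZCBFZCBCBZBFZFZCBCBZBFZCBZBFZZCBFZFZCB  (106 'B')


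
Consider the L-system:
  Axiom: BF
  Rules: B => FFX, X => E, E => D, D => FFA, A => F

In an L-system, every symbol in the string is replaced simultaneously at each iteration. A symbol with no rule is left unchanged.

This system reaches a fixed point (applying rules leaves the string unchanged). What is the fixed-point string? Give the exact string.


Answer: FFFFFF

Derivation:
Step 0: BF
Step 1: FFXF
Step 2: FFEF
Step 3: FFDF
Step 4: FFFFAF
Step 5: FFFFFF
Step 6: FFFFFF  (unchanged — fixed point at step 5)


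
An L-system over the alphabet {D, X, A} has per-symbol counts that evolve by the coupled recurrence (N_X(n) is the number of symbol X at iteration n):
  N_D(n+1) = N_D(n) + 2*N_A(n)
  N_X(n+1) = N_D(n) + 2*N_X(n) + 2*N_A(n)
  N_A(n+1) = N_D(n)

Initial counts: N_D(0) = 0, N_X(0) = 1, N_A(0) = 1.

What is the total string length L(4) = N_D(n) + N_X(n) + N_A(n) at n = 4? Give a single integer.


Answer: 78

Derivation:
Step 0: N_D=0, N_X=1, N_A=1, L=2
Step 1: N_D=2, N_X=4, N_A=0, L=6
Step 2: N_D=2, N_X=10, N_A=2, L=14
Step 3: N_D=6, N_X=26, N_A=2, L=34
Step 4: N_D=10, N_X=62, N_A=6, L=78


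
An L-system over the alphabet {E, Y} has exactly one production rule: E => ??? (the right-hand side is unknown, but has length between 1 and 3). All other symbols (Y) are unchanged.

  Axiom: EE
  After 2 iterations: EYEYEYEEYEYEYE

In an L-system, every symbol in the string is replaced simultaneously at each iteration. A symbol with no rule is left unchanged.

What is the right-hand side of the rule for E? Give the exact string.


Answer: EYE

Derivation:
Trying E => EYE:
  Step 0: EE
  Step 1: EYEEYE
  Step 2: EYEYEYEEYEYEYE
Matches the given result.


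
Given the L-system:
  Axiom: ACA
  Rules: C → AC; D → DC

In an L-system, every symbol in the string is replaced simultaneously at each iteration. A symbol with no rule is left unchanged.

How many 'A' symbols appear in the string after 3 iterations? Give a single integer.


Answer: 5

Derivation:
Step 0: ACA  (2 'A')
Step 1: AACA  (3 'A')
Step 2: AAACA  (4 'A')
Step 3: AAAACA  (5 'A')


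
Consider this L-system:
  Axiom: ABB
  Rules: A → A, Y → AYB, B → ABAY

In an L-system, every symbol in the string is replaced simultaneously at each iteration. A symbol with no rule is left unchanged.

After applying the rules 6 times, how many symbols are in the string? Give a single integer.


Step 0: length = 3
Step 1: length = 9
Step 2: length = 19
Step 3: length = 39
Step 4: length = 79
Step 5: length = 159
Step 6: length = 319

Answer: 319


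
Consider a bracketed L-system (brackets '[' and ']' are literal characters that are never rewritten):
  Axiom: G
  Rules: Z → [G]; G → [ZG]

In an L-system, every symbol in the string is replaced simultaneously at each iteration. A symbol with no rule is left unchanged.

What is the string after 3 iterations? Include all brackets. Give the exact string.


Step 0: G
Step 1: [ZG]
Step 2: [[G][ZG]]
Step 3: [[[ZG]][[G][ZG]]]

Answer: [[[ZG]][[G][ZG]]]


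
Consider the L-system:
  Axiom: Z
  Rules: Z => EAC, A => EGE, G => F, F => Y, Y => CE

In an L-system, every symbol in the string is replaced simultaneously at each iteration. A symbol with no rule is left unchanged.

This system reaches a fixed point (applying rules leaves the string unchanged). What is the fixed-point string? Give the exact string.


Step 0: Z
Step 1: EAC
Step 2: EEGEC
Step 3: EEFEC
Step 4: EEYEC
Step 5: EECEEC
Step 6: EECEEC  (unchanged — fixed point at step 5)

Answer: EECEEC


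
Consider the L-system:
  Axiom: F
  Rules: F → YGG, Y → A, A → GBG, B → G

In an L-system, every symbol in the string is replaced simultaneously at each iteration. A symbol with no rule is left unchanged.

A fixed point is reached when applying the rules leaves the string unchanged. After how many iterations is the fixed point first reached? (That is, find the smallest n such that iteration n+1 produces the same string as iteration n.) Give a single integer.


Answer: 4

Derivation:
Step 0: F
Step 1: YGG
Step 2: AGG
Step 3: GBGGG
Step 4: GGGGG
Step 5: GGGGG  (unchanged — fixed point at step 4)


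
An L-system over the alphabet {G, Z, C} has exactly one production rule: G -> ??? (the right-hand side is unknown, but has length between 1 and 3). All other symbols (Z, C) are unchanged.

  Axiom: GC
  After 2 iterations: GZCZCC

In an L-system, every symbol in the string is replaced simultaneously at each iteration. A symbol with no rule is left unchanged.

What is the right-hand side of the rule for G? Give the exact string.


Trying G -> GZC:
  Step 0: GC
  Step 1: GZCC
  Step 2: GZCZCC
Matches the given result.

Answer: GZC


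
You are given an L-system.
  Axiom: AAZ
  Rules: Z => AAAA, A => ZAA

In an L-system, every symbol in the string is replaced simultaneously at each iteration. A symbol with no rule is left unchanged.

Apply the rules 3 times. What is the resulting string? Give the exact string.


Step 0: AAZ
Step 1: ZAAZAAAAAA
Step 2: AAAAZAAZAAAAAAZAAZAAZAAZAAZAAZAA
Step 3: ZAAZAAZAAZAAAAAAZAAZAAAAAAZAAZAAZAAZAAZAAZAAAAAAZAAZAAAAAAZAAZAAAAAAZAAZAAAAAAZAAZAAAAAAZAAZAAAAAAZAAZAA

Answer: ZAAZAAZAAZAAAAAAZAAZAAAAAAZAAZAAZAAZAAZAAZAAAAAAZAAZAAAAAAZAAZAAAAAAZAAZAAAAAAZAAZAAAAAAZAAZAAAAAAZAAZAA


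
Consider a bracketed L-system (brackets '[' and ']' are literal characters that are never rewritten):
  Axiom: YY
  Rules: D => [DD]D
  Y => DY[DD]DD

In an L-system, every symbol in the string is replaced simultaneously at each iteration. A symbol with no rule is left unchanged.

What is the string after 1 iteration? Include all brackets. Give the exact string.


Step 0: YY
Step 1: DY[DD]DDDY[DD]DD

Answer: DY[DD]DDDY[DD]DD


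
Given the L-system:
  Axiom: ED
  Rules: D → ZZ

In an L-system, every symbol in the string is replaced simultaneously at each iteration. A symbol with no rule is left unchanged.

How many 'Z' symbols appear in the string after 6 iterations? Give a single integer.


Step 0: ED  (0 'Z')
Step 1: EZZ  (2 'Z')
Step 2: EZZ  (2 'Z')
Step 3: EZZ  (2 'Z')
Step 4: EZZ  (2 'Z')
Step 5: EZZ  (2 'Z')
Step 6: EZZ  (2 'Z')

Answer: 2


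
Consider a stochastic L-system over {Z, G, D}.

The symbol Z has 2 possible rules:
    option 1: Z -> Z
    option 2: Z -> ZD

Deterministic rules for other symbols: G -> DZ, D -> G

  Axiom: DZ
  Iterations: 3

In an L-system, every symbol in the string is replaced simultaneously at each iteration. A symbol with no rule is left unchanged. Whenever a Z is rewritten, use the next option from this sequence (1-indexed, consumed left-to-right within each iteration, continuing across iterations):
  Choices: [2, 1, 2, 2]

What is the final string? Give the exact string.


Step 0: DZ
Step 1: GZD  (used choices [2])
Step 2: DZZG  (used choices [1])
Step 3: GZDZDDZ  (used choices [2, 2])

Answer: GZDZDDZ


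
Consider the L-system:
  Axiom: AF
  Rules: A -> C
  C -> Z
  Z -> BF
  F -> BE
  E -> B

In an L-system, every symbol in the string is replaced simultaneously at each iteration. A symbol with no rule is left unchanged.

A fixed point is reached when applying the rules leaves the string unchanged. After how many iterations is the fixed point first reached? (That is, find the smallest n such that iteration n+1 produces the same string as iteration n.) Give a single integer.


Step 0: AF
Step 1: CBE
Step 2: ZBB
Step 3: BFBB
Step 4: BBEBB
Step 5: BBBBB
Step 6: BBBBB  (unchanged — fixed point at step 5)

Answer: 5


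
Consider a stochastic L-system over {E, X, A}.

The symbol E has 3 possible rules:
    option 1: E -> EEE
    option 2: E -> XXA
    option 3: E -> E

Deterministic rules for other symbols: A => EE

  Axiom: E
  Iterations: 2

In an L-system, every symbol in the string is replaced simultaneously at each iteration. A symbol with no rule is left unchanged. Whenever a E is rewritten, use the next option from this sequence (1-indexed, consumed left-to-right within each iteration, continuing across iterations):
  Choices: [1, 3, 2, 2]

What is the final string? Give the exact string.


Answer: EXXAXXA

Derivation:
Step 0: E
Step 1: EEE  (used choices [1])
Step 2: EXXAXXA  (used choices [3, 2, 2])


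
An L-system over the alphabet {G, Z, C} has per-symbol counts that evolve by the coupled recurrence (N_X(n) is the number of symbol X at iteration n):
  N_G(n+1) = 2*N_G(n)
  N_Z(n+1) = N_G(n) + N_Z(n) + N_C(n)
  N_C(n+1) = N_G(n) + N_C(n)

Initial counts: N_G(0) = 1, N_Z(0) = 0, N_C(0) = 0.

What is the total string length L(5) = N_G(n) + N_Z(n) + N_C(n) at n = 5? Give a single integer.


Step 0: N_G=1, N_Z=0, N_C=0, L=1
Step 1: N_G=2, N_Z=1, N_C=1, L=4
Step 2: N_G=4, N_Z=4, N_C=3, L=11
Step 3: N_G=8, N_Z=11, N_C=7, L=26
Step 4: N_G=16, N_Z=26, N_C=15, L=57
Step 5: N_G=32, N_Z=57, N_C=31, L=120

Answer: 120
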